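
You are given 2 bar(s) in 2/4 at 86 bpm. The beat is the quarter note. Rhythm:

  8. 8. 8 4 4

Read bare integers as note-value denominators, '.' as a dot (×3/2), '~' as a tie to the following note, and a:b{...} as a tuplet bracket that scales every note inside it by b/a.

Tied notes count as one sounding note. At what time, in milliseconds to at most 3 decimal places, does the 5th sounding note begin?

1. 0.0ms @ 0 + 523.256ms (3/4)
2. 523.256ms @ 3/4 + 523.256ms (3/4)
3. 1046.512ms @ 3/2 + 348.837ms (1/2)
4. 1395.349ms @ 2 + 697.674ms (1)
5. 2093.023ms @ 3 + 697.674ms (1)

note 5 onset = 3b = 2093.023ms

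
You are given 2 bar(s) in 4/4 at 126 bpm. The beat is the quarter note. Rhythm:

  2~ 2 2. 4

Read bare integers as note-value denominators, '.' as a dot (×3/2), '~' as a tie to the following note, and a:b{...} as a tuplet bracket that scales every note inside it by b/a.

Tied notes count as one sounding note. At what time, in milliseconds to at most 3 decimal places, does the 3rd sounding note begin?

1. 0.0ms @ 0 + 1904.762ms (4)
2. 1904.762ms @ 4 + 1428.571ms (3)
3. 3333.333ms @ 7 + 476.19ms (1)

note 3 onset = 7b = 3333.333ms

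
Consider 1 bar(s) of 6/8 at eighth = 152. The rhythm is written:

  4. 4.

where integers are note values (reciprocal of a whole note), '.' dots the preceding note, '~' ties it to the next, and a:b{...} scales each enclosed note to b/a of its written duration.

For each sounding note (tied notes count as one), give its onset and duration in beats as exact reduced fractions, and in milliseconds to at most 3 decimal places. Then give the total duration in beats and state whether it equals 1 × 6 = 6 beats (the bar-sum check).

1) 0.0ms=0b +1184.211ms=3b
2) 1184.211ms=3b +1184.211ms=3b
Σ=6b of 6 (152bpm 6/8) — PASS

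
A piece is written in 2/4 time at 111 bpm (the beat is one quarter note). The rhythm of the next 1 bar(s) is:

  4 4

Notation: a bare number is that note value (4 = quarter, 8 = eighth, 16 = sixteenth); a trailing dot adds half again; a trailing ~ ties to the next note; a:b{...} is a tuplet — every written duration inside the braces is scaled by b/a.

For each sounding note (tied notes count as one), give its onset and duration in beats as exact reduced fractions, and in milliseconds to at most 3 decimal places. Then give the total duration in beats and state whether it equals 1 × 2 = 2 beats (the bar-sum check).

1) 0.0ms=0b +540.541ms=1b
2) 540.541ms=1b +540.541ms=1b
Σ=2b of 2 (111bpm 2/4) — PASS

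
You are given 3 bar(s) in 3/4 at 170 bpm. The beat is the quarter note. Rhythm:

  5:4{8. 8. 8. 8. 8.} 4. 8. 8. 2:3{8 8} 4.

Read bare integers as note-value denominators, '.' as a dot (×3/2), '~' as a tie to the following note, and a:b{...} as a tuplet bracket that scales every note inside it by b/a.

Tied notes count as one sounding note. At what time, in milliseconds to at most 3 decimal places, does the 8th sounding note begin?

note 8 onset = 21/4b = 1852.941ms

1. 0.0ms @ 0 + 211.765ms (3/5)
2. 211.765ms @ 3/5 + 211.765ms (3/5)
3. 423.529ms @ 6/5 + 211.765ms (3/5)
4. 635.294ms @ 9/5 + 211.765ms (3/5)
5. 847.059ms @ 12/5 + 211.765ms (3/5)
6. 1058.824ms @ 3 + 529.412ms (3/2)
7. 1588.235ms @ 9/2 + 264.706ms (3/4)
8. 1852.941ms @ 21/4 + 264.706ms (3/4)
9. 2117.647ms @ 6 + 264.706ms (3/4)
10. 2382.353ms @ 27/4 + 264.706ms (3/4)
11. 2647.059ms @ 15/2 + 529.412ms (3/2)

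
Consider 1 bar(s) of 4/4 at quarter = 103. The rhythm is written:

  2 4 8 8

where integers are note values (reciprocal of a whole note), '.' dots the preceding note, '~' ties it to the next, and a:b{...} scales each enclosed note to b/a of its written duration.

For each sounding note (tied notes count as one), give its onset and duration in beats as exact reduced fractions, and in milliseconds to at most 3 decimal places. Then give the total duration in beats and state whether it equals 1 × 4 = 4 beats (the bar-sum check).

1) 0.0ms=0b +1165.049ms=2b
2) 1165.049ms=2b +582.524ms=1b
3) 1747.573ms=3b +291.262ms=1/2b
4) 2038.835ms=7/2b +291.262ms=1/2b
Σ=4b of 4 (103bpm 4/4) — PASS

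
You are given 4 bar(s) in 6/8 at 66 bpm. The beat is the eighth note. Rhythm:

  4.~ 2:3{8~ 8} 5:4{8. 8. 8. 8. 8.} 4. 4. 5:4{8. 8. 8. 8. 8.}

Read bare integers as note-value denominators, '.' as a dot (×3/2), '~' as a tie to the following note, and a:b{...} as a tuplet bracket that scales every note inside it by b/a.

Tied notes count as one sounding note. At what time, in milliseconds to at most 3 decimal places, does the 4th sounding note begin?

note 4 onset = 42/5b = 7636.364ms

1. 0.0ms @ 0 + 5454.545ms (6)
2. 5454.545ms @ 6 + 1090.909ms (6/5)
3. 6545.455ms @ 36/5 + 1090.909ms (6/5)
4. 7636.364ms @ 42/5 + 1090.909ms (6/5)
5. 8727.273ms @ 48/5 + 1090.909ms (6/5)
6. 9818.182ms @ 54/5 + 1090.909ms (6/5)
7. 10909.091ms @ 12 + 2727.273ms (3)
8. 13636.364ms @ 15 + 2727.273ms (3)
9. 16363.636ms @ 18 + 1090.909ms (6/5)
10. 17454.545ms @ 96/5 + 1090.909ms (6/5)
11. 18545.455ms @ 102/5 + 1090.909ms (6/5)
12. 19636.364ms @ 108/5 + 1090.909ms (6/5)
13. 20727.273ms @ 114/5 + 1090.909ms (6/5)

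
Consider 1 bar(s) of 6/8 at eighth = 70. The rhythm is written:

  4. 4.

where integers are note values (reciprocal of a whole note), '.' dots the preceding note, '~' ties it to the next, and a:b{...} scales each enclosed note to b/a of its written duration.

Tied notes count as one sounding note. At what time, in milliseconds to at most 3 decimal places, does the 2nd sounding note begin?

1. 0.0ms @ 0 + 2571.429ms (3)
2. 2571.429ms @ 3 + 2571.429ms (3)

note 2 onset = 3b = 2571.429ms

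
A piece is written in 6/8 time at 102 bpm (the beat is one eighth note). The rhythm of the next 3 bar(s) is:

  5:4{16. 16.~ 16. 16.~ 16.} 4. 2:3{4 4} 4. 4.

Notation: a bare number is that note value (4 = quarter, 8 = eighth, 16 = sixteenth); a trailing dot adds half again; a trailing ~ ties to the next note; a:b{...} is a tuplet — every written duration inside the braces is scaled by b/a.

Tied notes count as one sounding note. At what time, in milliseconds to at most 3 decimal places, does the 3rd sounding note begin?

note 3 onset = 9/5b = 1058.824ms

1. 0.0ms @ 0 + 352.941ms (3/5)
2. 352.941ms @ 3/5 + 705.882ms (6/5)
3. 1058.824ms @ 9/5 + 705.882ms (6/5)
4. 1764.706ms @ 3 + 1764.706ms (3)
5. 3529.412ms @ 6 + 1764.706ms (3)
6. 5294.118ms @ 9 + 1764.706ms (3)
7. 7058.824ms @ 12 + 1764.706ms (3)
8. 8823.529ms @ 15 + 1764.706ms (3)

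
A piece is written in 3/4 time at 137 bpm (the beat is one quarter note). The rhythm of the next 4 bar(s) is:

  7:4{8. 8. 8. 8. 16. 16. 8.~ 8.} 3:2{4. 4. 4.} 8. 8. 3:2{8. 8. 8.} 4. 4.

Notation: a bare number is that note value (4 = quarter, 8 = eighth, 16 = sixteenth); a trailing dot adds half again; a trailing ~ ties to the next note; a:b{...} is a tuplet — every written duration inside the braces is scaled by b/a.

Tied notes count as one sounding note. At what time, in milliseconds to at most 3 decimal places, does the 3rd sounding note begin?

note 3 onset = 6/7b = 375.391ms

1. 0.0ms @ 0 + 187.696ms (3/7)
2. 187.696ms @ 3/7 + 187.696ms (3/7)
3. 375.391ms @ 6/7 + 187.696ms (3/7)
4. 563.087ms @ 9/7 + 187.696ms (3/7)
5. 750.782ms @ 12/7 + 93.848ms (3/14)
6. 844.63ms @ 27/14 + 93.848ms (3/14)
7. 938.478ms @ 15/7 + 375.391ms (6/7)
8. 1313.869ms @ 3 + 437.956ms (1)
9. 1751.825ms @ 4 + 437.956ms (1)
10. 2189.781ms @ 5 + 437.956ms (1)
11. 2627.737ms @ 6 + 328.467ms (3/4)
12. 2956.204ms @ 27/4 + 328.467ms (3/4)
13. 3284.672ms @ 15/2 + 218.978ms (1/2)
14. 3503.65ms @ 8 + 218.978ms (1/2)
15. 3722.628ms @ 17/2 + 218.978ms (1/2)
16. 3941.606ms @ 9 + 656.934ms (3/2)
17. 4598.54ms @ 21/2 + 656.934ms (3/2)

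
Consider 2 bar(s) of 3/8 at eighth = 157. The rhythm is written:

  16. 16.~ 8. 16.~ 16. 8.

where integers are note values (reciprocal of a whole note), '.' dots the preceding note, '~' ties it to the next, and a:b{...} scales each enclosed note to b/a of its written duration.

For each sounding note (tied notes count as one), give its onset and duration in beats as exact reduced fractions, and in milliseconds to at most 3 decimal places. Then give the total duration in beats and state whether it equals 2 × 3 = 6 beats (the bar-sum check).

1) 0.0ms=0b +286.624ms=3/4b
2) 286.624ms=3/4b +859.873ms=9/4b
3) 1146.497ms=3b +573.248ms=3/2b
4) 1719.745ms=9/2b +573.248ms=3/2b
Σ=6b of 6 (157bpm 3/8) — PASS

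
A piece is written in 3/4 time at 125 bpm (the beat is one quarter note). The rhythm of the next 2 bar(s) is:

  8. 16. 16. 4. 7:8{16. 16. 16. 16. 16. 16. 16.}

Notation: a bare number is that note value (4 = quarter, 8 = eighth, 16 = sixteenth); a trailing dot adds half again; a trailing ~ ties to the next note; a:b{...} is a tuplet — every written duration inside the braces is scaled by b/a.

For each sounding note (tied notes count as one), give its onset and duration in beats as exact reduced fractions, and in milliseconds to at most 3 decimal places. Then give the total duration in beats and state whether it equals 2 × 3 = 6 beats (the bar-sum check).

1) 0.0ms=0b +360.0ms=3/4b
2) 360.0ms=3/4b +180.0ms=3/8b
3) 540.0ms=9/8b +180.0ms=3/8b
4) 720.0ms=3/2b +720.0ms=3/2b
5) 1440.0ms=3b +205.714ms=3/7b
6) 1645.714ms=24/7b +205.714ms=3/7b
7) 1851.429ms=27/7b +205.714ms=3/7b
8) 2057.143ms=30/7b +205.714ms=3/7b
9) 2262.857ms=33/7b +205.714ms=3/7b
10) 2468.571ms=36/7b +205.714ms=3/7b
11) 2674.286ms=39/7b +205.714ms=3/7b
Σ=6b of 6 (125bpm 3/4) — PASS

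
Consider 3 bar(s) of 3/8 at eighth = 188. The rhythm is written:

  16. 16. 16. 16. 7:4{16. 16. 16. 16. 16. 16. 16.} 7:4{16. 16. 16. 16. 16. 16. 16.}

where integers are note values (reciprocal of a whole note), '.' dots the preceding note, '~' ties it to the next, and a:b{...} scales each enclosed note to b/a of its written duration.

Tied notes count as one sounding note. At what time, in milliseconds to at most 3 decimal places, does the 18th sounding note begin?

note 18 onset = 60/7b = 2735.562ms

1. 0.0ms @ 0 + 239.362ms (3/4)
2. 239.362ms @ 3/4 + 239.362ms (3/4)
3. 478.723ms @ 3/2 + 239.362ms (3/4)
4. 718.085ms @ 9/4 + 239.362ms (3/4)
5. 957.447ms @ 3 + 136.778ms (3/7)
6. 1094.225ms @ 24/7 + 136.778ms (3/7)
7. 1231.003ms @ 27/7 + 136.778ms (3/7)
8. 1367.781ms @ 30/7 + 136.778ms (3/7)
9. 1504.559ms @ 33/7 + 136.778ms (3/7)
10. 1641.337ms @ 36/7 + 136.778ms (3/7)
11. 1778.116ms @ 39/7 + 136.778ms (3/7)
12. 1914.894ms @ 6 + 136.778ms (3/7)
13. 2051.672ms @ 45/7 + 136.778ms (3/7)
14. 2188.45ms @ 48/7 + 136.778ms (3/7)
15. 2325.228ms @ 51/7 + 136.778ms (3/7)
16. 2462.006ms @ 54/7 + 136.778ms (3/7)
17. 2598.784ms @ 57/7 + 136.778ms (3/7)
18. 2735.562ms @ 60/7 + 136.778ms (3/7)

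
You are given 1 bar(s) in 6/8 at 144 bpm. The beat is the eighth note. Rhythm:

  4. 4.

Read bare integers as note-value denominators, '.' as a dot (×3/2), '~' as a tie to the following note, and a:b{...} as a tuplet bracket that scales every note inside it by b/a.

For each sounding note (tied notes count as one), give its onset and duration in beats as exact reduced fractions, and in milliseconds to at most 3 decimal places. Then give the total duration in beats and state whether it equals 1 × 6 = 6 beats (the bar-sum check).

1) 0.0ms=0b +1250.0ms=3b
2) 1250.0ms=3b +1250.0ms=3b
Σ=6b of 6 (144bpm 6/8) — PASS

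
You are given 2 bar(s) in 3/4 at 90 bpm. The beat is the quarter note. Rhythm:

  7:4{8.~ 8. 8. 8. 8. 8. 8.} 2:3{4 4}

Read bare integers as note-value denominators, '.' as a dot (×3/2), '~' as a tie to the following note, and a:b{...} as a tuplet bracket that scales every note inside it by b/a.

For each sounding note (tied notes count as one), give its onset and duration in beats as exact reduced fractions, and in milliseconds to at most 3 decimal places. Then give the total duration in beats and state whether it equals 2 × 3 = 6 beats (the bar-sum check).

1) 0.0ms=0b +571.429ms=6/7b
2) 571.429ms=6/7b +285.714ms=3/7b
3) 857.143ms=9/7b +285.714ms=3/7b
4) 1142.857ms=12/7b +285.714ms=3/7b
5) 1428.571ms=15/7b +285.714ms=3/7b
6) 1714.286ms=18/7b +285.714ms=3/7b
7) 2000.0ms=3b +1000.0ms=3/2b
8) 3000.0ms=9/2b +1000.0ms=3/2b
Σ=6b of 6 (90bpm 3/4) — PASS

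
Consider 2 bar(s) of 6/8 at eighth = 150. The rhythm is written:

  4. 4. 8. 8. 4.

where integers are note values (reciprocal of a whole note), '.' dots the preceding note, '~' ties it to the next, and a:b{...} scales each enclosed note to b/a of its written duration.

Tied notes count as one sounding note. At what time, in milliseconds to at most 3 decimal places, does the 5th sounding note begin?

1. 0.0ms @ 0 + 1200.0ms (3)
2. 1200.0ms @ 3 + 1200.0ms (3)
3. 2400.0ms @ 6 + 600.0ms (3/2)
4. 3000.0ms @ 15/2 + 600.0ms (3/2)
5. 3600.0ms @ 9 + 1200.0ms (3)

note 5 onset = 9b = 3600.0ms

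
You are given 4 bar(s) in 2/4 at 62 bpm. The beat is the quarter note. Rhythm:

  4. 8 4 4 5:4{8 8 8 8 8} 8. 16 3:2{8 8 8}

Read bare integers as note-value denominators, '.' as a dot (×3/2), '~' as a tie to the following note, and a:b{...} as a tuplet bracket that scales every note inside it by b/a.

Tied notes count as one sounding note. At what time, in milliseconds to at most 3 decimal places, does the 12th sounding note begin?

1. 0.0ms @ 0 + 1451.613ms (3/2)
2. 1451.613ms @ 3/2 + 483.871ms (1/2)
3. 1935.484ms @ 2 + 967.742ms (1)
4. 2903.226ms @ 3 + 967.742ms (1)
5. 3870.968ms @ 4 + 387.097ms (2/5)
6. 4258.065ms @ 22/5 + 387.097ms (2/5)
7. 4645.161ms @ 24/5 + 387.097ms (2/5)
8. 5032.258ms @ 26/5 + 387.097ms (2/5)
9. 5419.355ms @ 28/5 + 387.097ms (2/5)
10. 5806.452ms @ 6 + 725.806ms (3/4)
11. 6532.258ms @ 27/4 + 241.935ms (1/4)
12. 6774.194ms @ 7 + 322.581ms (1/3)
13. 7096.774ms @ 22/3 + 322.581ms (1/3)
14. 7419.355ms @ 23/3 + 322.581ms (1/3)

note 12 onset = 7b = 6774.194ms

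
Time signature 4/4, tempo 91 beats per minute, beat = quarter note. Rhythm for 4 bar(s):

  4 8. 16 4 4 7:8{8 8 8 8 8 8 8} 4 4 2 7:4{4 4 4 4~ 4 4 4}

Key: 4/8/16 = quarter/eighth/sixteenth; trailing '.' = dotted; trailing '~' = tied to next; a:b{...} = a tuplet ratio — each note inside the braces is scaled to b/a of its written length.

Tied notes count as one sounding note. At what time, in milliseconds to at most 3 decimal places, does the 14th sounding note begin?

1. 0.0ms @ 0 + 659.341ms (1)
2. 659.341ms @ 1 + 494.505ms (3/4)
3. 1153.846ms @ 7/4 + 164.835ms (1/4)
4. 1318.681ms @ 2 + 659.341ms (1)
5. 1978.022ms @ 3 + 659.341ms (1)
6. 2637.363ms @ 4 + 376.766ms (4/7)
7. 3014.129ms @ 32/7 + 376.766ms (4/7)
8. 3390.895ms @ 36/7 + 376.766ms (4/7)
9. 3767.661ms @ 40/7 + 376.766ms (4/7)
10. 4144.427ms @ 44/7 + 376.766ms (4/7)
11. 4521.193ms @ 48/7 + 376.766ms (4/7)
12. 4897.959ms @ 52/7 + 376.766ms (4/7)
13. 5274.725ms @ 8 + 659.341ms (1)
14. 5934.066ms @ 9 + 659.341ms (1)
15. 6593.407ms @ 10 + 1318.681ms (2)
16. 7912.088ms @ 12 + 376.766ms (4/7)
17. 8288.854ms @ 88/7 + 376.766ms (4/7)
18. 8665.62ms @ 92/7 + 376.766ms (4/7)
19. 9042.386ms @ 96/7 + 753.532ms (8/7)
20. 9795.918ms @ 104/7 + 376.766ms (4/7)
21. 10172.684ms @ 108/7 + 376.766ms (4/7)

note 14 onset = 9b = 5934.066ms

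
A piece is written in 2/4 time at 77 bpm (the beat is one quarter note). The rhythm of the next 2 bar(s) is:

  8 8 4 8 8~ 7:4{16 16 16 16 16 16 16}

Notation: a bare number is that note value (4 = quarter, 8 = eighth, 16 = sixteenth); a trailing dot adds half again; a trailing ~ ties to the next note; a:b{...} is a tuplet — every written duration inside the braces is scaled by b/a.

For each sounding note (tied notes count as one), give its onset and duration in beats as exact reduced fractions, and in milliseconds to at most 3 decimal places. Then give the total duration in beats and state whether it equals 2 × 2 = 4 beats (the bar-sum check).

1) 0.0ms=0b +389.61ms=1/2b
2) 389.61ms=1/2b +389.61ms=1/2b
3) 779.221ms=1b +779.221ms=1b
4) 1558.442ms=2b +389.61ms=1/2b
5) 1948.052ms=5/2b +500.928ms=9/14b
6) 2448.98ms=22/7b +111.317ms=1/7b
7) 2560.297ms=23/7b +111.317ms=1/7b
8) 2671.614ms=24/7b +111.317ms=1/7b
9) 2782.931ms=25/7b +111.317ms=1/7b
10) 2894.249ms=26/7b +111.317ms=1/7b
11) 3005.566ms=27/7b +111.317ms=1/7b
Σ=4b of 4 (77bpm 2/4) — PASS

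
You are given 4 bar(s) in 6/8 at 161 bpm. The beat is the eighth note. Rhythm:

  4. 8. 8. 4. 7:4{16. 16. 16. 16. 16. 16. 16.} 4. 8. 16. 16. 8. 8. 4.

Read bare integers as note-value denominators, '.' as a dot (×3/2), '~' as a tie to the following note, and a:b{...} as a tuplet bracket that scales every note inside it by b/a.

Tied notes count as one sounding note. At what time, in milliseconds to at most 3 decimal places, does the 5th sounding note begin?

1. 0.0ms @ 0 + 1118.012ms (3)
2. 1118.012ms @ 3 + 559.006ms (3/2)
3. 1677.019ms @ 9/2 + 559.006ms (3/2)
4. 2236.025ms @ 6 + 1118.012ms (3)
5. 3354.037ms @ 9 + 159.716ms (3/7)
6. 3513.753ms @ 66/7 + 159.716ms (3/7)
7. 3673.469ms @ 69/7 + 159.716ms (3/7)
8. 3833.185ms @ 72/7 + 159.716ms (3/7)
9. 3992.902ms @ 75/7 + 159.716ms (3/7)
10. 4152.618ms @ 78/7 + 159.716ms (3/7)
11. 4312.334ms @ 81/7 + 159.716ms (3/7)
12. 4472.05ms @ 12 + 1118.012ms (3)
13. 5590.062ms @ 15 + 559.006ms (3/2)
14. 6149.068ms @ 33/2 + 279.503ms (3/4)
15. 6428.571ms @ 69/4 + 279.503ms (3/4)
16. 6708.075ms @ 18 + 559.006ms (3/2)
17. 7267.081ms @ 39/2 + 559.006ms (3/2)
18. 7826.087ms @ 21 + 1118.012ms (3)

note 5 onset = 9b = 3354.037ms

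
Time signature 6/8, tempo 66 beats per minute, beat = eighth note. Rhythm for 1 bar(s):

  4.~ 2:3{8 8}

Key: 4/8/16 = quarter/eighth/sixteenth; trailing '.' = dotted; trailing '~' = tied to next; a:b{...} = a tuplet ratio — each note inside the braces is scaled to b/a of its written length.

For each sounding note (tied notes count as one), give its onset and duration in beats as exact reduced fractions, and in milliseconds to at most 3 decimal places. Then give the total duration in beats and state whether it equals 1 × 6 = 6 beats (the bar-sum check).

1) 0.0ms=0b +4090.909ms=9/2b
2) 4090.909ms=9/2b +1363.636ms=3/2b
Σ=6b of 6 (66bpm 6/8) — PASS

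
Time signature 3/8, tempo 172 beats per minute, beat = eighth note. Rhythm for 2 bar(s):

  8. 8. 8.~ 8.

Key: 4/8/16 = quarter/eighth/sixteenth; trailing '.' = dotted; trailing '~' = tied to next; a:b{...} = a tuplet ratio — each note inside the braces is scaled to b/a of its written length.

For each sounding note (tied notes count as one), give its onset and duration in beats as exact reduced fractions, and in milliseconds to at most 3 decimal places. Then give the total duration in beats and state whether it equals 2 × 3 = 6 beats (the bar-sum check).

1) 0.0ms=0b +523.256ms=3/2b
2) 523.256ms=3/2b +523.256ms=3/2b
3) 1046.512ms=3b +1046.512ms=3b
Σ=6b of 6 (172bpm 3/8) — PASS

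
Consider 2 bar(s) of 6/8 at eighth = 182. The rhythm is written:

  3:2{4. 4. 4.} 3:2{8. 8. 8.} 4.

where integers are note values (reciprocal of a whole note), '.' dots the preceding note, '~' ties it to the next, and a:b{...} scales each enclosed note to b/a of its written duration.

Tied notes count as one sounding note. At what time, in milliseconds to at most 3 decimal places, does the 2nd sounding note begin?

note 2 onset = 2b = 659.341ms

1. 0.0ms @ 0 + 659.341ms (2)
2. 659.341ms @ 2 + 659.341ms (2)
3. 1318.681ms @ 4 + 659.341ms (2)
4. 1978.022ms @ 6 + 329.67ms (1)
5. 2307.692ms @ 7 + 329.67ms (1)
6. 2637.363ms @ 8 + 329.67ms (1)
7. 2967.033ms @ 9 + 989.011ms (3)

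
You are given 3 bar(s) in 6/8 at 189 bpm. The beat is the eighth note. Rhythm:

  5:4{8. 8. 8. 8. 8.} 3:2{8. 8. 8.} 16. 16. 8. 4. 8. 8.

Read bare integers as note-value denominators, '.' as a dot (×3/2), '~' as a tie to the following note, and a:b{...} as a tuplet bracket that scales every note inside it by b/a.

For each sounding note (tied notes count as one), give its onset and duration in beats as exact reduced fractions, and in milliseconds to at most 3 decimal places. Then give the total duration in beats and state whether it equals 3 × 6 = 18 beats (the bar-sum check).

1) 0.0ms=0b +380.952ms=6/5b
2) 380.952ms=6/5b +380.952ms=6/5b
3) 761.905ms=12/5b +380.952ms=6/5b
4) 1142.857ms=18/5b +380.952ms=6/5b
5) 1523.81ms=24/5b +380.952ms=6/5b
6) 1904.762ms=6b +317.46ms=1b
7) 2222.222ms=7b +317.46ms=1b
8) 2539.683ms=8b +317.46ms=1b
9) 2857.143ms=9b +238.095ms=3/4b
10) 3095.238ms=39/4b +238.095ms=3/4b
11) 3333.333ms=21/2b +476.19ms=3/2b
12) 3809.524ms=12b +952.381ms=3b
13) 4761.905ms=15b +476.19ms=3/2b
14) 5238.095ms=33/2b +476.19ms=3/2b
Σ=18b of 18 (189bpm 6/8) — PASS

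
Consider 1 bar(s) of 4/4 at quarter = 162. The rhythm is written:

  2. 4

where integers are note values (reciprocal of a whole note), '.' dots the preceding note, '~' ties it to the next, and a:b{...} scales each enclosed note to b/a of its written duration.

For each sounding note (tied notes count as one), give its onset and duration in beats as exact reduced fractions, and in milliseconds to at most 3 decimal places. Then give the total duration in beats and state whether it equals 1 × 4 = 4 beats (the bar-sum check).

1) 0.0ms=0b +1111.111ms=3b
2) 1111.111ms=3b +370.37ms=1b
Σ=4b of 4 (162bpm 4/4) — PASS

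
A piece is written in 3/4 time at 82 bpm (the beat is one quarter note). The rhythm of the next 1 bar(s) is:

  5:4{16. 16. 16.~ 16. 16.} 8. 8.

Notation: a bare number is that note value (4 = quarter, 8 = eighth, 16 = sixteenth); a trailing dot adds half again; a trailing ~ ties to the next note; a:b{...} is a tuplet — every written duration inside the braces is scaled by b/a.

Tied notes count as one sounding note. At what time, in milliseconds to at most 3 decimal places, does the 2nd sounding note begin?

1. 0.0ms @ 0 + 219.512ms (3/10)
2. 219.512ms @ 3/10 + 219.512ms (3/10)
3. 439.024ms @ 3/5 + 439.024ms (3/5)
4. 878.049ms @ 6/5 + 219.512ms (3/10)
5. 1097.561ms @ 3/2 + 548.78ms (3/4)
6. 1646.341ms @ 9/4 + 548.78ms (3/4)

note 2 onset = 3/10b = 219.512ms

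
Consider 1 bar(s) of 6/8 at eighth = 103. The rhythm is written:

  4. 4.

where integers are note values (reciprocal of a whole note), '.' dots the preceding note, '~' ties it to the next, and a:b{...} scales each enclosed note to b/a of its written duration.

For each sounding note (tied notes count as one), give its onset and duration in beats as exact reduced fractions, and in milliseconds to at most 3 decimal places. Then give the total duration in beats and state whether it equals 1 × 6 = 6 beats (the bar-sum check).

1) 0.0ms=0b +1747.573ms=3b
2) 1747.573ms=3b +1747.573ms=3b
Σ=6b of 6 (103bpm 6/8) — PASS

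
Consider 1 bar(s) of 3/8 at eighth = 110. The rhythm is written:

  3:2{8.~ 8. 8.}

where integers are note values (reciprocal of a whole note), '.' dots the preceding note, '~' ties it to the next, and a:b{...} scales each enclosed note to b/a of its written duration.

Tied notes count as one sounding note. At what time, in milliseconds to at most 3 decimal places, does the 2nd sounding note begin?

1. 0.0ms @ 0 + 1090.909ms (2)
2. 1090.909ms @ 2 + 545.455ms (1)

note 2 onset = 2b = 1090.909ms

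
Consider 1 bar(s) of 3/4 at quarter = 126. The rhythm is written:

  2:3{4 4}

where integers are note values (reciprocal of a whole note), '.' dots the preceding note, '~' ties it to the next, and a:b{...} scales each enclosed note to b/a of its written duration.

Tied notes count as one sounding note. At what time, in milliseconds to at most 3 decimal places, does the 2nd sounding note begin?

1. 0.0ms @ 0 + 714.286ms (3/2)
2. 714.286ms @ 3/2 + 714.286ms (3/2)

note 2 onset = 3/2b = 714.286ms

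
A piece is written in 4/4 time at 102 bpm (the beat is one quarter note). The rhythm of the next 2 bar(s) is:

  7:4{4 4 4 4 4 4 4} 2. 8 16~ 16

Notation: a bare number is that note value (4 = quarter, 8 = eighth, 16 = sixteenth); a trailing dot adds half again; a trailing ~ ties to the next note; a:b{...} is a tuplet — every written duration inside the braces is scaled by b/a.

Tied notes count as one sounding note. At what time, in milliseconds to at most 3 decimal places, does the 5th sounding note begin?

1. 0.0ms @ 0 + 336.134ms (4/7)
2. 336.134ms @ 4/7 + 336.134ms (4/7)
3. 672.269ms @ 8/7 + 336.134ms (4/7)
4. 1008.403ms @ 12/7 + 336.134ms (4/7)
5. 1344.538ms @ 16/7 + 336.134ms (4/7)
6. 1680.672ms @ 20/7 + 336.134ms (4/7)
7. 2016.807ms @ 24/7 + 336.134ms (4/7)
8. 2352.941ms @ 4 + 1764.706ms (3)
9. 4117.647ms @ 7 + 294.118ms (1/2)
10. 4411.765ms @ 15/2 + 294.118ms (1/2)

note 5 onset = 16/7b = 1344.538ms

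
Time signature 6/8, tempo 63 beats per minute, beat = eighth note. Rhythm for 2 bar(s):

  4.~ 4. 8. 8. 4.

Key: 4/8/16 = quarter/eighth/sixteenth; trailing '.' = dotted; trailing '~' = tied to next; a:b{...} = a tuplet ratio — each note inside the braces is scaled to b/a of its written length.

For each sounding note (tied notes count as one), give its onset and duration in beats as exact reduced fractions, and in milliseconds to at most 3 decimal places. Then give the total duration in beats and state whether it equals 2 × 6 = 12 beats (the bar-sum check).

1) 0.0ms=0b +5714.286ms=6b
2) 5714.286ms=6b +1428.571ms=3/2b
3) 7142.857ms=15/2b +1428.571ms=3/2b
4) 8571.429ms=9b +2857.143ms=3b
Σ=12b of 12 (63bpm 6/8) — PASS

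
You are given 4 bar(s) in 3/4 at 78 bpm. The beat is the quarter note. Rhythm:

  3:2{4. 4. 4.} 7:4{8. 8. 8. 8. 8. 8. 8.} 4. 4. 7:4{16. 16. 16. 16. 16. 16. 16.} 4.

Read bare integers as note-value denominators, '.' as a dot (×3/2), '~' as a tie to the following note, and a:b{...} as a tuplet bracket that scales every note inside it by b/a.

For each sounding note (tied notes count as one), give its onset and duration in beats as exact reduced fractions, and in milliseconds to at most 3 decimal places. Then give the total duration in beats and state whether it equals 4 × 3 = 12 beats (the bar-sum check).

1) 0.0ms=0b +769.231ms=1b
2) 769.231ms=1b +769.231ms=1b
3) 1538.462ms=2b +769.231ms=1b
4) 2307.692ms=3b +329.67ms=3/7b
5) 2637.363ms=24/7b +329.67ms=3/7b
6) 2967.033ms=27/7b +329.67ms=3/7b
7) 3296.703ms=30/7b +329.67ms=3/7b
8) 3626.374ms=33/7b +329.67ms=3/7b
9) 3956.044ms=36/7b +329.67ms=3/7b
10) 4285.714ms=39/7b +329.67ms=3/7b
11) 4615.385ms=6b +1153.846ms=3/2b
12) 5769.231ms=15/2b +1153.846ms=3/2b
13) 6923.077ms=9b +164.835ms=3/14b
14) 7087.912ms=129/14b +164.835ms=3/14b
15) 7252.747ms=66/7b +164.835ms=3/14b
16) 7417.582ms=135/14b +164.835ms=3/14b
17) 7582.418ms=69/7b +164.835ms=3/14b
18) 7747.253ms=141/14b +164.835ms=3/14b
19) 7912.088ms=72/7b +164.835ms=3/14b
20) 8076.923ms=21/2b +1153.846ms=3/2b
Σ=12b of 12 (78bpm 3/4) — PASS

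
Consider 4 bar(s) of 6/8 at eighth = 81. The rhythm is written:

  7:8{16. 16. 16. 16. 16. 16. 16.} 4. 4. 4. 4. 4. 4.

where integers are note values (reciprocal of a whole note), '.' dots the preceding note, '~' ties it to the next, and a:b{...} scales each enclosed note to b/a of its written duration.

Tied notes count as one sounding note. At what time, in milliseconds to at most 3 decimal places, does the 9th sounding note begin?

note 9 onset = 9b = 6666.667ms

1. 0.0ms @ 0 + 634.921ms (6/7)
2. 634.921ms @ 6/7 + 634.921ms (6/7)
3. 1269.841ms @ 12/7 + 634.921ms (6/7)
4. 1904.762ms @ 18/7 + 634.921ms (6/7)
5. 2539.683ms @ 24/7 + 634.921ms (6/7)
6. 3174.603ms @ 30/7 + 634.921ms (6/7)
7. 3809.524ms @ 36/7 + 634.921ms (6/7)
8. 4444.444ms @ 6 + 2222.222ms (3)
9. 6666.667ms @ 9 + 2222.222ms (3)
10. 8888.889ms @ 12 + 2222.222ms (3)
11. 11111.111ms @ 15 + 2222.222ms (3)
12. 13333.333ms @ 18 + 2222.222ms (3)
13. 15555.556ms @ 21 + 2222.222ms (3)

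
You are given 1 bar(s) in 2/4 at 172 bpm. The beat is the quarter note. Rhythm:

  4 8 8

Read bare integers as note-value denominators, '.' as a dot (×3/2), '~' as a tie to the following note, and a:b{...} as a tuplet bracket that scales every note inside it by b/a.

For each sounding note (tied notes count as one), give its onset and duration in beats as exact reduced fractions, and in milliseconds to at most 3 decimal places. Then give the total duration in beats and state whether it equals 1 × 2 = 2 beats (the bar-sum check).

1) 0.0ms=0b +348.837ms=1b
2) 348.837ms=1b +174.419ms=1/2b
3) 523.256ms=3/2b +174.419ms=1/2b
Σ=2b of 2 (172bpm 2/4) — PASS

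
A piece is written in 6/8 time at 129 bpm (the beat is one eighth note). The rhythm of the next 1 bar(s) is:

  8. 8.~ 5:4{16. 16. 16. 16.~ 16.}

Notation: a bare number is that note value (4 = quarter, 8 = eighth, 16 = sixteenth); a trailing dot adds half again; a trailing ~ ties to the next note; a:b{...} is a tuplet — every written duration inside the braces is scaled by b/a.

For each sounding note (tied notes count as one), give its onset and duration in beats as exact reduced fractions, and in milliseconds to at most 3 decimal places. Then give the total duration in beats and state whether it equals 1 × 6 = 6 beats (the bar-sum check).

1) 0.0ms=0b +697.674ms=3/2b
2) 697.674ms=3/2b +976.744ms=21/10b
3) 1674.419ms=18/5b +279.07ms=3/5b
4) 1953.488ms=21/5b +279.07ms=3/5b
5) 2232.558ms=24/5b +558.14ms=6/5b
Σ=6b of 6 (129bpm 6/8) — PASS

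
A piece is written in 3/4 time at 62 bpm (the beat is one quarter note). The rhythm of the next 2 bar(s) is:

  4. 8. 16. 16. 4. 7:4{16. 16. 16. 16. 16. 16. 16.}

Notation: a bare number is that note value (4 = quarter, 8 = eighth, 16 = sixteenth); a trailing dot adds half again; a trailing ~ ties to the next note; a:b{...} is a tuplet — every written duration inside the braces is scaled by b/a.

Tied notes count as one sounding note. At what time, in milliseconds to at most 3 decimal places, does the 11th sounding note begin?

note 11 onset = 39/7b = 5391.705ms

1. 0.0ms @ 0 + 1451.613ms (3/2)
2. 1451.613ms @ 3/2 + 725.806ms (3/4)
3. 2177.419ms @ 9/4 + 362.903ms (3/8)
4. 2540.323ms @ 21/8 + 362.903ms (3/8)
5. 2903.226ms @ 3 + 1451.613ms (3/2)
6. 4354.839ms @ 9/2 + 207.373ms (3/14)
7. 4562.212ms @ 33/7 + 207.373ms (3/14)
8. 4769.585ms @ 69/14 + 207.373ms (3/14)
9. 4976.959ms @ 36/7 + 207.373ms (3/14)
10. 5184.332ms @ 75/14 + 207.373ms (3/14)
11. 5391.705ms @ 39/7 + 207.373ms (3/14)
12. 5599.078ms @ 81/14 + 207.373ms (3/14)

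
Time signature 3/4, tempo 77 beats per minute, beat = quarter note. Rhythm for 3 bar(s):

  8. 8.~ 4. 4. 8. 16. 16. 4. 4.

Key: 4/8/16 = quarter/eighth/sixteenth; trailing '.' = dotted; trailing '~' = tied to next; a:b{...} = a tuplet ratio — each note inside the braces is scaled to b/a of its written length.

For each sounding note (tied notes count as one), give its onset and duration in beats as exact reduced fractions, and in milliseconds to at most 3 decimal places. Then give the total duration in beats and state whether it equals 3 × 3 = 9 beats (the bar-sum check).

1) 0.0ms=0b +584.416ms=3/4b
2) 584.416ms=3/4b +1753.247ms=9/4b
3) 2337.662ms=3b +1168.831ms=3/2b
4) 3506.494ms=9/2b +584.416ms=3/4b
5) 4090.909ms=21/4b +292.208ms=3/8b
6) 4383.117ms=45/8b +292.208ms=3/8b
7) 4675.325ms=6b +1168.831ms=3/2b
8) 5844.156ms=15/2b +1168.831ms=3/2b
Σ=9b of 9 (77bpm 3/4) — PASS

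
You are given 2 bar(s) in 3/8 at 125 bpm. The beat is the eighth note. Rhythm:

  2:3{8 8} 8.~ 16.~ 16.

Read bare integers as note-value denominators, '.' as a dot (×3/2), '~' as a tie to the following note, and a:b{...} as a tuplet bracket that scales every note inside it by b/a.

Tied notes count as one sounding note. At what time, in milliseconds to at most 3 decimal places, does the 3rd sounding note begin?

1. 0.0ms @ 0 + 720.0ms (3/2)
2. 720.0ms @ 3/2 + 720.0ms (3/2)
3. 1440.0ms @ 3 + 1440.0ms (3)

note 3 onset = 3b = 1440.0ms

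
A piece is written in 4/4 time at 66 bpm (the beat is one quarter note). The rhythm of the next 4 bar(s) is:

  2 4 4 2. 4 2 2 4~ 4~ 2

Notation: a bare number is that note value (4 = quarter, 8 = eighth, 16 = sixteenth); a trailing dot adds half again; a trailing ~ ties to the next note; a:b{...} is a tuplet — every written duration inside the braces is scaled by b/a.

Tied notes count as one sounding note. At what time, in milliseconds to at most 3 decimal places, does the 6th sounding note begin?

1. 0.0ms @ 0 + 1818.182ms (2)
2. 1818.182ms @ 2 + 909.091ms (1)
3. 2727.273ms @ 3 + 909.091ms (1)
4. 3636.364ms @ 4 + 2727.273ms (3)
5. 6363.636ms @ 7 + 909.091ms (1)
6. 7272.727ms @ 8 + 1818.182ms (2)
7. 9090.909ms @ 10 + 1818.182ms (2)
8. 10909.091ms @ 12 + 3636.364ms (4)

note 6 onset = 8b = 7272.727ms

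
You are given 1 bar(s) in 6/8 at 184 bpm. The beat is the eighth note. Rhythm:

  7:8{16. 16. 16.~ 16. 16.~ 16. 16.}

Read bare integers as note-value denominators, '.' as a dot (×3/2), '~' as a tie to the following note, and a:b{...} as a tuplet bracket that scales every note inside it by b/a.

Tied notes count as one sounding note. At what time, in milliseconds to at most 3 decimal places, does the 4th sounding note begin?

1. 0.0ms @ 0 + 279.503ms (6/7)
2. 279.503ms @ 6/7 + 279.503ms (6/7)
3. 559.006ms @ 12/7 + 559.006ms (12/7)
4. 1118.012ms @ 24/7 + 559.006ms (12/7)
5. 1677.019ms @ 36/7 + 279.503ms (6/7)

note 4 onset = 24/7b = 1118.012ms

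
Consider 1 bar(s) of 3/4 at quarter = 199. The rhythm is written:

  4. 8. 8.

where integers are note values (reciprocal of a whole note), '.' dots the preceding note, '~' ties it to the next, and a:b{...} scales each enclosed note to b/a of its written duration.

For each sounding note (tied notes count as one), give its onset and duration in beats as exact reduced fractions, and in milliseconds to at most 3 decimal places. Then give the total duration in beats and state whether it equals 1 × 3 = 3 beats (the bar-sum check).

1) 0.0ms=0b +452.261ms=3/2b
2) 452.261ms=3/2b +226.131ms=3/4b
3) 678.392ms=9/4b +226.131ms=3/4b
Σ=3b of 3 (199bpm 3/4) — PASS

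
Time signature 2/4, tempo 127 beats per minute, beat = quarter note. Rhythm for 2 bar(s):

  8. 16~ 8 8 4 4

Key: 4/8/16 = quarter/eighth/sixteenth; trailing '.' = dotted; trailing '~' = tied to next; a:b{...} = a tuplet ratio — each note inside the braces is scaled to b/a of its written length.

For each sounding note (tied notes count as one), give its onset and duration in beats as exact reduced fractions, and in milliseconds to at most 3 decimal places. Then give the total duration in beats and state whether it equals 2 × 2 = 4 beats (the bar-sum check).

1) 0.0ms=0b +354.331ms=3/4b
2) 354.331ms=3/4b +354.331ms=3/4b
3) 708.661ms=3/2b +236.22ms=1/2b
4) 944.882ms=2b +472.441ms=1b
5) 1417.323ms=3b +472.441ms=1b
Σ=4b of 4 (127bpm 2/4) — PASS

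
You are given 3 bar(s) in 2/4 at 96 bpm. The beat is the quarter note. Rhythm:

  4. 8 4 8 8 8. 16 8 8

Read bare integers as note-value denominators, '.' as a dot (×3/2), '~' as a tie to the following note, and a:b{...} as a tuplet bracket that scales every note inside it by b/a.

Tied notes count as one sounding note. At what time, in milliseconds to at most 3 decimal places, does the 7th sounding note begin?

note 7 onset = 19/4b = 2968.75ms

1. 0.0ms @ 0 + 937.5ms (3/2)
2. 937.5ms @ 3/2 + 312.5ms (1/2)
3. 1250.0ms @ 2 + 625.0ms (1)
4. 1875.0ms @ 3 + 312.5ms (1/2)
5. 2187.5ms @ 7/2 + 312.5ms (1/2)
6. 2500.0ms @ 4 + 468.75ms (3/4)
7. 2968.75ms @ 19/4 + 156.25ms (1/4)
8. 3125.0ms @ 5 + 312.5ms (1/2)
9. 3437.5ms @ 11/2 + 312.5ms (1/2)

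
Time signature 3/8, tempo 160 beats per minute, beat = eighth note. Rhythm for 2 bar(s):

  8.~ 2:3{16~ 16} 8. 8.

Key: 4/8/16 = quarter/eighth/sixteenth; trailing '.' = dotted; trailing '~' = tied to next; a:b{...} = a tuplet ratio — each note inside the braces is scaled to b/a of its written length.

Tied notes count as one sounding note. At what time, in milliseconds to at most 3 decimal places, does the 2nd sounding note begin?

1. 0.0ms @ 0 + 1125.0ms (3)
2. 1125.0ms @ 3 + 562.5ms (3/2)
3. 1687.5ms @ 9/2 + 562.5ms (3/2)

note 2 onset = 3b = 1125.0ms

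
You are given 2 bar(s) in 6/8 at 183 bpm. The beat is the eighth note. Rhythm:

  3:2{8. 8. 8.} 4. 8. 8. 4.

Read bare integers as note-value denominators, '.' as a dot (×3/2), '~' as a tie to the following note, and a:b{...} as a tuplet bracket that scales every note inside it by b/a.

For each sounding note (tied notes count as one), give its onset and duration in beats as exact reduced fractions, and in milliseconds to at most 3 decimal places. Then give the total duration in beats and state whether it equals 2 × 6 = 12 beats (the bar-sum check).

1) 0.0ms=0b +327.869ms=1b
2) 327.869ms=1b +327.869ms=1b
3) 655.738ms=2b +327.869ms=1b
4) 983.607ms=3b +983.607ms=3b
5) 1967.213ms=6b +491.803ms=3/2b
6) 2459.016ms=15/2b +491.803ms=3/2b
7) 2950.82ms=9b +983.607ms=3b
Σ=12b of 12 (183bpm 6/8) — PASS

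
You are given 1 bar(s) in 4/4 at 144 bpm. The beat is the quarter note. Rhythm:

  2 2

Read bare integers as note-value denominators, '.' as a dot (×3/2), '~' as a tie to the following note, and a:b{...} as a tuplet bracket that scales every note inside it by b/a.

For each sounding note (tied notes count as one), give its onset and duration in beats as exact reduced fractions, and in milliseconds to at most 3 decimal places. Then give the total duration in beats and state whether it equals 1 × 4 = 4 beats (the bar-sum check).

1) 0.0ms=0b +833.333ms=2b
2) 833.333ms=2b +833.333ms=2b
Σ=4b of 4 (144bpm 4/4) — PASS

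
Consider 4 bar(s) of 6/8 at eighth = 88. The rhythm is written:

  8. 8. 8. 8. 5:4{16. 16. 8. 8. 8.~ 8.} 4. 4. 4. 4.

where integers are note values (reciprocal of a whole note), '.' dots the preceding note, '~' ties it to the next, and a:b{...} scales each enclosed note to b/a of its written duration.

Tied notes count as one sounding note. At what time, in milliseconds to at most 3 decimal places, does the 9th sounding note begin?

note 9 onset = 48/5b = 6545.455ms

1. 0.0ms @ 0 + 1022.727ms (3/2)
2. 1022.727ms @ 3/2 + 1022.727ms (3/2)
3. 2045.455ms @ 3 + 1022.727ms (3/2)
4. 3068.182ms @ 9/2 + 1022.727ms (3/2)
5. 4090.909ms @ 6 + 409.091ms (3/5)
6. 4500.0ms @ 33/5 + 409.091ms (3/5)
7. 4909.091ms @ 36/5 + 818.182ms (6/5)
8. 5727.273ms @ 42/5 + 818.182ms (6/5)
9. 6545.455ms @ 48/5 + 1636.364ms (12/5)
10. 8181.818ms @ 12 + 2045.455ms (3)
11. 10227.273ms @ 15 + 2045.455ms (3)
12. 12272.727ms @ 18 + 2045.455ms (3)
13. 14318.182ms @ 21 + 2045.455ms (3)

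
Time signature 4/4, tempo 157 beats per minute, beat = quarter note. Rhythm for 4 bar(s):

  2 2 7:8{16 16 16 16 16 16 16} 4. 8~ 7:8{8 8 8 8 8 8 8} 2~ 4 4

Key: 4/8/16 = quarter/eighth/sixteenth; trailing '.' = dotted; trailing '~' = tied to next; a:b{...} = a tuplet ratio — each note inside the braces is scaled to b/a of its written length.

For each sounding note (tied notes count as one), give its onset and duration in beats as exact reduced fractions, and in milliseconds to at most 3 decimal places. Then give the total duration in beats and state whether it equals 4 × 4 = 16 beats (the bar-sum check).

1) 0.0ms=0b +764.331ms=2b
2) 764.331ms=2b +764.331ms=2b
3) 1528.662ms=4b +109.19ms=2/7b
4) 1637.853ms=30/7b +109.19ms=2/7b
5) 1747.043ms=32/7b +109.19ms=2/7b
6) 1856.233ms=34/7b +109.19ms=2/7b
7) 1965.423ms=36/7b +109.19ms=2/7b
8) 2074.613ms=38/7b +109.19ms=2/7b
9) 2183.803ms=40/7b +109.19ms=2/7b
10) 2292.994ms=6b +573.248ms=3/2b
11) 2866.242ms=15/2b +409.463ms=15/14b
12) 3275.705ms=60/7b +218.38ms=4/7b
13) 3494.086ms=64/7b +218.38ms=4/7b
14) 3712.466ms=68/7b +218.38ms=4/7b
15) 3930.846ms=72/7b +218.38ms=4/7b
16) 4149.227ms=76/7b +218.38ms=4/7b
17) 4367.607ms=80/7b +218.38ms=4/7b
18) 4585.987ms=12b +1146.497ms=3b
19) 5732.484ms=15b +382.166ms=1b
Σ=16b of 16 (157bpm 4/4) — PASS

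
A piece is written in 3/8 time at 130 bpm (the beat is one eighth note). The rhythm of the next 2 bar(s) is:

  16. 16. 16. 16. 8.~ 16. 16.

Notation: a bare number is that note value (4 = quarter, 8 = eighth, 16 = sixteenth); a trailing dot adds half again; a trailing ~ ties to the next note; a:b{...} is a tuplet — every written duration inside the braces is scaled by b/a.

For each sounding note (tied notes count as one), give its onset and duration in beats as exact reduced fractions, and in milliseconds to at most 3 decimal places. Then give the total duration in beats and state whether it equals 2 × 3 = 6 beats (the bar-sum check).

1) 0.0ms=0b +346.154ms=3/4b
2) 346.154ms=3/4b +346.154ms=3/4b
3) 692.308ms=3/2b +346.154ms=3/4b
4) 1038.462ms=9/4b +346.154ms=3/4b
5) 1384.615ms=3b +1038.462ms=9/4b
6) 2423.077ms=21/4b +346.154ms=3/4b
Σ=6b of 6 (130bpm 3/8) — PASS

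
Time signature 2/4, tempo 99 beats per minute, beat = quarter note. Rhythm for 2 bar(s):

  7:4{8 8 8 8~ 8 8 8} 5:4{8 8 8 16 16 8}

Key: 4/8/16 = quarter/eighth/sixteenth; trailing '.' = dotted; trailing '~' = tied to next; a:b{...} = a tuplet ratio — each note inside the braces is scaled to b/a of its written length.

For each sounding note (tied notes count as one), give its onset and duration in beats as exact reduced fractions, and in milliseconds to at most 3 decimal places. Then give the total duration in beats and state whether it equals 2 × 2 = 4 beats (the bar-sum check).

1) 0.0ms=0b +173.16ms=2/7b
2) 173.16ms=2/7b +173.16ms=2/7b
3) 346.32ms=4/7b +173.16ms=2/7b
4) 519.481ms=6/7b +346.32ms=4/7b
5) 865.801ms=10/7b +173.16ms=2/7b
6) 1038.961ms=12/7b +173.16ms=2/7b
7) 1212.121ms=2b +242.424ms=2/5b
8) 1454.545ms=12/5b +242.424ms=2/5b
9) 1696.97ms=14/5b +242.424ms=2/5b
10) 1939.394ms=16/5b +121.212ms=1/5b
11) 2060.606ms=17/5b +121.212ms=1/5b
12) 2181.818ms=18/5b +242.424ms=2/5b
Σ=4b of 4 (99bpm 2/4) — PASS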